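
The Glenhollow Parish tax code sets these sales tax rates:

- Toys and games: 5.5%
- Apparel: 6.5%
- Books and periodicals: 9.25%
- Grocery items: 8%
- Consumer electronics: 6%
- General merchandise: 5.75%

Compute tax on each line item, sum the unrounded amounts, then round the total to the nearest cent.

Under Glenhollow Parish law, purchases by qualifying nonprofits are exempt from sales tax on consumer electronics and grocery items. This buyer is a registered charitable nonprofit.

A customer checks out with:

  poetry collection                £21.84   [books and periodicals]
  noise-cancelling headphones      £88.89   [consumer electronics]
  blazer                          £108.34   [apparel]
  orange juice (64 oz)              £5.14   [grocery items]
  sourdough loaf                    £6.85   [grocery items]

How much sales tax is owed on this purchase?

£9.06

Poetry collection £21.84: books and periodicals → 9.25% → £2.0202
Noise-cancelling headphones £88.89: consumer electronics, buyer-exempt → 0% → £0.00
Blazer £108.34: apparel → 6.5% → £7.0421
Orange juice (64 oz) £5.14: grocery items, buyer-exempt → 0% → £0.00
Sourdough loaf £6.85: grocery items, buyer-exempt → 0% → £0.00
Unrounded tax sum = £9.0623 → £9.06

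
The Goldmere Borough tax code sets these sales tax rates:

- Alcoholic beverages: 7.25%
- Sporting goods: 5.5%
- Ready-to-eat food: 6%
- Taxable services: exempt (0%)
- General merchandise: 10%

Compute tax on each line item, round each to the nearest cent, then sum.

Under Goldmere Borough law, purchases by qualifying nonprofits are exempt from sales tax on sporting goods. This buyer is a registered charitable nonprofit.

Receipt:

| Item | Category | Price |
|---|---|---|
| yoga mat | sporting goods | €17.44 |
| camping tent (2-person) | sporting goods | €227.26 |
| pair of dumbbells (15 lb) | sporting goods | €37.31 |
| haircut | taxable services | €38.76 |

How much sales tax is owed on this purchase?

Yoga mat €17.44: sporting goods, buyer-exempt → 0% → €0.00
Camping tent (2-person) €227.26: sporting goods, buyer-exempt → 0% → €0.00
Pair of dumbbells (15 lb) €37.31: sporting goods, buyer-exempt → 0% → €0.00
Haircut €38.76: taxable services → 0% → €0.00
Total tax = €0.00

€0.00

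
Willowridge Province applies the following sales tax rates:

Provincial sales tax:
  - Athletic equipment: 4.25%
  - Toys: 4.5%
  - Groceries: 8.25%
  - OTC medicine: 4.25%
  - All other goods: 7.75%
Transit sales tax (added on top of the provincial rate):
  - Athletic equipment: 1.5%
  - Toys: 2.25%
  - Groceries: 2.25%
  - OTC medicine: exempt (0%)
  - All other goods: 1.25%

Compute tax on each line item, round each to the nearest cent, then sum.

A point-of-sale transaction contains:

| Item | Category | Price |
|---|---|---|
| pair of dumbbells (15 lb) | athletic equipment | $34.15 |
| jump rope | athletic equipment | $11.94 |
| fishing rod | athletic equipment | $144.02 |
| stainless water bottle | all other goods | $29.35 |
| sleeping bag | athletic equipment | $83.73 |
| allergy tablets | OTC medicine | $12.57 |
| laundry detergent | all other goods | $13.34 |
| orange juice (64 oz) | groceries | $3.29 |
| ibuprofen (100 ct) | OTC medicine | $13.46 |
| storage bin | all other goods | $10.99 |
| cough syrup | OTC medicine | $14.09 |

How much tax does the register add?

Pair of dumbbells (15 lb) $34.15: athletic equipment → 4.25% + 1.5% transit = 5.75% → $1.96
Jump rope $11.94: athletic equipment → 4.25% + 1.5% transit = 5.75% → $0.69
Fishing rod $144.02: athletic equipment → 4.25% + 1.5% transit = 5.75% → $8.28
Stainless water bottle $29.35: all other goods → 7.75% + 1.25% transit = 9% → $2.64
Sleeping bag $83.73: athletic equipment → 4.25% + 1.5% transit = 5.75% → $4.81
Allergy tablets $12.57: OTC medicine → 4.25% + 0% transit = 4.25% → $0.53
Laundry detergent $13.34: all other goods → 7.75% + 1.25% transit = 9% → $1.20
Orange juice (64 oz) $3.29: groceries → 8.25% + 2.25% transit = 10.5% → $0.35
Ibuprofen (100 ct) $13.46: OTC medicine → 4.25% + 0% transit = 4.25% → $0.57
Storage bin $10.99: all other goods → 7.75% + 1.25% transit = 9% → $0.99
Cough syrup $14.09: OTC medicine → 4.25% + 0% transit = 4.25% → $0.60
Total tax = $1.96 + $0.69 + $8.28 + $2.64 + $4.81 + $0.53 + $1.20 + $0.35 + $0.57 + $0.99 + $0.60 = $22.62

$22.62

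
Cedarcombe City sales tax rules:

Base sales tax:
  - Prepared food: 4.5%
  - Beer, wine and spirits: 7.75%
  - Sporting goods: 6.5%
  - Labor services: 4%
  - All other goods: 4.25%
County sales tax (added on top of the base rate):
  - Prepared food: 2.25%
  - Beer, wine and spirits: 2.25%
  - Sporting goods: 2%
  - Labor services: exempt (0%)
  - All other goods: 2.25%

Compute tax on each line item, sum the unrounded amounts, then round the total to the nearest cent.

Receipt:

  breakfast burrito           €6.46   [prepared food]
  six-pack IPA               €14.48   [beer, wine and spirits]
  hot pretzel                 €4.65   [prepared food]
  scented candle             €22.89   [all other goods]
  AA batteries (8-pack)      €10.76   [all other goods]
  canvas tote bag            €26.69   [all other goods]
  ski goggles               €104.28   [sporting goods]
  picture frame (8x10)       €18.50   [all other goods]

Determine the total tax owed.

€16.19

Breakfast burrito €6.46: prepared food → 4.5% + 2.25% county = 6.75% → €0.43605
Six-pack IPA €14.48: beer, wine and spirits → 7.75% + 2.25% county = 10% → €1.448
Hot pretzel €4.65: prepared food → 4.5% + 2.25% county = 6.75% → €0.313875
Scented candle €22.89: all other goods → 4.25% + 2.25% county = 6.5% → €1.48785
AA batteries (8-pack) €10.76: all other goods → 4.25% + 2.25% county = 6.5% → €0.6994
Canvas tote bag €26.69: all other goods → 4.25% + 2.25% county = 6.5% → €1.73485
Ski goggles €104.28: sporting goods → 6.5% + 2% county = 8.5% → €8.8638
Picture frame (8x10) €18.50: all other goods → 4.25% + 2.25% county = 6.5% → €1.2025
Unrounded tax sum = €16.186325 → €16.19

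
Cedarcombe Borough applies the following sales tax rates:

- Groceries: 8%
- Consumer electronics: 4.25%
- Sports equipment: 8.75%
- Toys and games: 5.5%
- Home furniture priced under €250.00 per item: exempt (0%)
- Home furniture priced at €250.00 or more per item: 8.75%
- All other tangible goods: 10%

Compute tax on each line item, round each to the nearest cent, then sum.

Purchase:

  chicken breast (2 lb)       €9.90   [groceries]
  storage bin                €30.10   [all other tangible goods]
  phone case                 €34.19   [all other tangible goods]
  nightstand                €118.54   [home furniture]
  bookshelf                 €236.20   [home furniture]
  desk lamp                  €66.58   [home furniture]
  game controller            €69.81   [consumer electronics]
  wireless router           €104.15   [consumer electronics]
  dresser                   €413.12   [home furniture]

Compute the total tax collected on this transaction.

Chicken breast (2 lb) €9.90: groceries → 8% → €0.79
Storage bin €30.10: all other tangible goods → 10% → €3.01
Phone case €34.19: all other tangible goods → 10% → €3.42
Nightstand €118.54: home furniture, under €250.00 → 0% → €0.00
Bookshelf €236.20: home furniture, under €250.00 → 0% → €0.00
Desk lamp €66.58: home furniture, under €250.00 → 0% → €0.00
Game controller €69.81: consumer electronics → 4.25% → €2.97
Wireless router €104.15: consumer electronics → 4.25% → €4.43
Dresser €413.12: home furniture, €250.00 or more → 8.75% → €36.15
Total tax = €0.79 + €3.01 + €3.42 + €2.97 + €4.43 + €36.15 = €50.77

€50.77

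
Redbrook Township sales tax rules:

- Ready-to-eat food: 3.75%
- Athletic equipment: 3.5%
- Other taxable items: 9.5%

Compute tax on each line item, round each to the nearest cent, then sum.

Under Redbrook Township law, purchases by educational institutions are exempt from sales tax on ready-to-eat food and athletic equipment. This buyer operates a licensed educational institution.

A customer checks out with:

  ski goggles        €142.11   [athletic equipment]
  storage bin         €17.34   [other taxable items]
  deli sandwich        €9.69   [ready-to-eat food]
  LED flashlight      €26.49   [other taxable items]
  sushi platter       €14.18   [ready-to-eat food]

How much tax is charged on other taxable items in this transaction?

Storage bin €17.34: other taxable items → 9.5% → €1.65
LED flashlight €26.49: other taxable items → 9.5% → €2.52
Tax on other taxable items = €1.65 + €2.52 = €4.17

€4.17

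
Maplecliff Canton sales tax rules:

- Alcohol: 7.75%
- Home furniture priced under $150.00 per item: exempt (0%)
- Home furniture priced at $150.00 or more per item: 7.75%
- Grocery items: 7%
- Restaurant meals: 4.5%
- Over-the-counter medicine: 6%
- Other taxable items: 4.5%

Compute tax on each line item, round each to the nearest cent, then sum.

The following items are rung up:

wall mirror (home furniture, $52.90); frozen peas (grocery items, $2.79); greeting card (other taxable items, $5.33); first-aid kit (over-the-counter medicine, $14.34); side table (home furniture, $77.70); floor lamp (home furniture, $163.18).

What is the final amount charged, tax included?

Wall mirror $52.90: home furniture, under $150.00 → 0% → $0.00
Frozen peas $2.79: grocery items → 7% → $0.20
Greeting card $5.33: other taxable items → 4.5% → $0.24
First-aid kit $14.34: over-the-counter medicine → 6% → $0.86
Side table $77.70: home furniture, under $150.00 → 0% → $0.00
Floor lamp $163.18: home furniture, $150.00 or more → 7.75% → $12.65
Subtotal = $316.24; tax = $13.95; total due = $330.19

$330.19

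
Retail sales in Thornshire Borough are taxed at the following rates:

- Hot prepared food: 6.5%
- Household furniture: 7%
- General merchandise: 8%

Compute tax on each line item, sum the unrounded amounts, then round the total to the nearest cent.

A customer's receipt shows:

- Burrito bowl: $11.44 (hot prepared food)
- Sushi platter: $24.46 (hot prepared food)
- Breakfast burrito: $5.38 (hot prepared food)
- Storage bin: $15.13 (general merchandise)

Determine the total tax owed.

Burrito bowl $11.44: hot prepared food → 6.5% → $0.7436
Sushi platter $24.46: hot prepared food → 6.5% → $1.5899
Breakfast burrito $5.38: hot prepared food → 6.5% → $0.3497
Storage bin $15.13: general merchandise → 8% → $1.2104
Unrounded tax sum = $3.8936 → $3.89

$3.89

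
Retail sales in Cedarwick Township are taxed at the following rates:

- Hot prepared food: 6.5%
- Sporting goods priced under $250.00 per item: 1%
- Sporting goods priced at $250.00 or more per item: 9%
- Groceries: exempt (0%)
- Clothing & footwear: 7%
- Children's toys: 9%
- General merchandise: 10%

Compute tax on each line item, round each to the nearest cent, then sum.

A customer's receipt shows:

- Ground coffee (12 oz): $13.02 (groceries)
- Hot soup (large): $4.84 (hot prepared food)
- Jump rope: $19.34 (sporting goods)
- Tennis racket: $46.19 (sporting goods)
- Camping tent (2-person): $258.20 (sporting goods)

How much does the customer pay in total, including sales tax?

$365.79

Ground coffee (12 oz) $13.02: groceries → 0% → $0.00
Hot soup (large) $4.84: hot prepared food → 6.5% → $0.31
Jump rope $19.34: sporting goods, under $250.00 → 1% → $0.19
Tennis racket $46.19: sporting goods, under $250.00 → 1% → $0.46
Camping tent (2-person) $258.20: sporting goods, $250.00 or more → 9% → $23.24
Subtotal = $341.59; tax = $24.20; total due = $365.79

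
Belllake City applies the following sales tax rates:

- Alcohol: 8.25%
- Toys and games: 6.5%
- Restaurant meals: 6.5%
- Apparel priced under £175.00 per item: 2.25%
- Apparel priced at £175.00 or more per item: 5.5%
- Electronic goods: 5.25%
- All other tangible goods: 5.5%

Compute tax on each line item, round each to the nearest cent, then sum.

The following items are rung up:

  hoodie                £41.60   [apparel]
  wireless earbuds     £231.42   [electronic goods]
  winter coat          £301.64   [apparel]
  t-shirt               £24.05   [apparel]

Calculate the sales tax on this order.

Hoodie £41.60: apparel, under £175.00 → 2.25% → £0.94
Wireless earbuds £231.42: electronic goods → 5.25% → £12.15
Winter coat £301.64: apparel, £175.00 or more → 5.5% → £16.59
T-shirt £24.05: apparel, under £175.00 → 2.25% → £0.54
Total tax = £0.94 + £12.15 + £16.59 + £0.54 = £30.22

£30.22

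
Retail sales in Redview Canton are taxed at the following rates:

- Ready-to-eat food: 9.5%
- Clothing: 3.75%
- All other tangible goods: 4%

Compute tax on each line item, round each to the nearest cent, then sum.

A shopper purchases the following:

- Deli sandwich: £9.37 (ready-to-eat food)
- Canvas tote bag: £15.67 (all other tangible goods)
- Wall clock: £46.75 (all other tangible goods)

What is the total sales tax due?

Deli sandwich £9.37: ready-to-eat food → 9.5% → £0.89
Canvas tote bag £15.67: all other tangible goods → 4% → £0.63
Wall clock £46.75: all other tangible goods → 4% → £1.87
Total tax = £0.89 + £0.63 + £1.87 = £3.39

£3.39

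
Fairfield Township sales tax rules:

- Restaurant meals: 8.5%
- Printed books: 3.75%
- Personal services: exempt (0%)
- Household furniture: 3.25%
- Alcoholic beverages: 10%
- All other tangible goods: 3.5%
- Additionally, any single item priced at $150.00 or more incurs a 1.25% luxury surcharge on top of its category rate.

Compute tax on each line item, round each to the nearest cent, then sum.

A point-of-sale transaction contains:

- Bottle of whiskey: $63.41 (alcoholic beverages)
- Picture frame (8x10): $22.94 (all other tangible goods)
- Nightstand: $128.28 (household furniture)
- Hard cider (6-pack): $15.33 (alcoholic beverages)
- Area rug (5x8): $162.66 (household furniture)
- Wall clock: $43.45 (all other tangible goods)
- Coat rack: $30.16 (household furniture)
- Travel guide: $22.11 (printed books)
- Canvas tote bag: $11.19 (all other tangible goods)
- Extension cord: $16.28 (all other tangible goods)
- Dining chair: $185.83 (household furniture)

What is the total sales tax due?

$32.81

Bottle of whiskey $63.41: alcoholic beverages → 10% → $6.34
Picture frame (8x10) $22.94: all other tangible goods → 3.5% → $0.80
Nightstand $128.28: household furniture → 3.25% → $4.17
Hard cider (6-pack) $15.33: alcoholic beverages → 10% → $1.53
Area rug (5x8) $162.66: household furniture → 3.25% + 1.25% surcharge = 4.5% → $7.32
Wall clock $43.45: all other tangible goods → 3.5% → $1.52
Coat rack $30.16: household furniture → 3.25% → $0.98
Travel guide $22.11: printed books → 3.75% → $0.83
Canvas tote bag $11.19: all other tangible goods → 3.5% → $0.39
Extension cord $16.28: all other tangible goods → 3.5% → $0.57
Dining chair $185.83: household furniture → 3.25% + 1.25% surcharge = 4.5% → $8.36
Total tax = $6.34 + $0.80 + $4.17 + $1.53 + $7.32 + $1.52 + $0.98 + $0.83 + $0.39 + $0.57 + $8.36 = $32.81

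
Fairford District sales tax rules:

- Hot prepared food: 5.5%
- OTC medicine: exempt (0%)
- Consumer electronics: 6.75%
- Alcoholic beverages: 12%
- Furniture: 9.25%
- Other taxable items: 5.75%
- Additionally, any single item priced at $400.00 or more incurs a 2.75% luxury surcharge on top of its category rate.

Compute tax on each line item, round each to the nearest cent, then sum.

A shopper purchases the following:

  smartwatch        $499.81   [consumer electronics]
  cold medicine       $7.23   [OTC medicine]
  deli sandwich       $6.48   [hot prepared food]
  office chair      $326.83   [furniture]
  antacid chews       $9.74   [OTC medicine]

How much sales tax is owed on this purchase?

Smartwatch $499.81: consumer electronics → 6.75% + 2.75% surcharge = 9.5% → $47.48
Cold medicine $7.23: OTC medicine → 0% → $0.00
Deli sandwich $6.48: hot prepared food → 5.5% → $0.36
Office chair $326.83: furniture → 9.25% → $30.23
Antacid chews $9.74: OTC medicine → 0% → $0.00
Total tax = $47.48 + $0.36 + $30.23 = $78.07

$78.07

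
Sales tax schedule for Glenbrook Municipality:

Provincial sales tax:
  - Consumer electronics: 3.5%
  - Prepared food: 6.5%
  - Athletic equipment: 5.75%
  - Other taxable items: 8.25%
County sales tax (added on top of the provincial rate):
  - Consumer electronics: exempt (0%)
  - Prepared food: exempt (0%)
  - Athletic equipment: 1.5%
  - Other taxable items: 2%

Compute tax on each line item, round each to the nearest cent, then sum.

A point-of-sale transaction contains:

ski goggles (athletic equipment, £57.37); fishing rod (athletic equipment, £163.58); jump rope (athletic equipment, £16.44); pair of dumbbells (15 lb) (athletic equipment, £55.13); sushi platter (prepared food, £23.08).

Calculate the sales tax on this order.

£22.71

Ski goggles £57.37: athletic equipment → 5.75% + 1.5% county = 7.25% → £4.16
Fishing rod £163.58: athletic equipment → 5.75% + 1.5% county = 7.25% → £11.86
Jump rope £16.44: athletic equipment → 5.75% + 1.5% county = 7.25% → £1.19
Pair of dumbbells (15 lb) £55.13: athletic equipment → 5.75% + 1.5% county = 7.25% → £4.00
Sushi platter £23.08: prepared food → 6.5% + 0% county = 6.5% → £1.50
Total tax = £4.16 + £11.86 + £1.19 + £4.00 + £1.50 = £22.71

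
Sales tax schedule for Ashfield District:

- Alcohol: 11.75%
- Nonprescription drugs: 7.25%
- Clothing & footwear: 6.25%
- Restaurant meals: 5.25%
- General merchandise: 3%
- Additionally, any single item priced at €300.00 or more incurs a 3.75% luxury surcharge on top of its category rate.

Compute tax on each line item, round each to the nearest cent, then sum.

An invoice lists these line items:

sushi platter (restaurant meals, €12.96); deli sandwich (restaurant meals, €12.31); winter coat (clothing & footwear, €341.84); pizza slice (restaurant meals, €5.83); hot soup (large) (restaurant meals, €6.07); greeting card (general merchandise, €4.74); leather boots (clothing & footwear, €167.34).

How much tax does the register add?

Sushi platter €12.96: restaurant meals → 5.25% → €0.68
Deli sandwich €12.31: restaurant meals → 5.25% → €0.65
Winter coat €341.84: clothing & footwear → 6.25% + 3.75% surcharge = 10% → €34.18
Pizza slice €5.83: restaurant meals → 5.25% → €0.31
Hot soup (large) €6.07: restaurant meals → 5.25% → €0.32
Greeting card €4.74: general merchandise → 3% → €0.14
Leather boots €167.34: clothing & footwear → 6.25% → €10.46
Total tax = €0.68 + €0.65 + €34.18 + €0.31 + €0.32 + €0.14 + €10.46 = €46.74

€46.74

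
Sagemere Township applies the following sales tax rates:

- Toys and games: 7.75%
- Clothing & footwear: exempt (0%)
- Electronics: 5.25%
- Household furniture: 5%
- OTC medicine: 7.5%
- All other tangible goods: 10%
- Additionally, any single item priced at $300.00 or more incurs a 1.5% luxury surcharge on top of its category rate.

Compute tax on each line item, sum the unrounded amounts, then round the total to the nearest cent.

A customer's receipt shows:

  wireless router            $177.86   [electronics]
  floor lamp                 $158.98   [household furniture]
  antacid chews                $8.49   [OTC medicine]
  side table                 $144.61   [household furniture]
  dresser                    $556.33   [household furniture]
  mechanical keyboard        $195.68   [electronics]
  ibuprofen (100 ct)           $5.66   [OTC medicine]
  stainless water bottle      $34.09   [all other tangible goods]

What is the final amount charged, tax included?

$1357.12

Wireless router $177.86: electronics → 5.25% → $9.33765
Floor lamp $158.98: household furniture → 5% → $7.949
Antacid chews $8.49: OTC medicine → 7.5% → $0.63675
Side table $144.61: household furniture → 5% → $7.2305
Dresser $556.33: household furniture → 5% + 1.5% surcharge = 6.5% → $36.16145
Mechanical keyboard $195.68: electronics → 5.25% → $10.2732
Ibuprofen (100 ct) $5.66: OTC medicine → 7.5% → $0.4245
Stainless water bottle $34.09: all other tangible goods → 10% → $3.409
Subtotal = $1281.70; unrounded tax = $75.42205 → $75.42; total due = $1357.12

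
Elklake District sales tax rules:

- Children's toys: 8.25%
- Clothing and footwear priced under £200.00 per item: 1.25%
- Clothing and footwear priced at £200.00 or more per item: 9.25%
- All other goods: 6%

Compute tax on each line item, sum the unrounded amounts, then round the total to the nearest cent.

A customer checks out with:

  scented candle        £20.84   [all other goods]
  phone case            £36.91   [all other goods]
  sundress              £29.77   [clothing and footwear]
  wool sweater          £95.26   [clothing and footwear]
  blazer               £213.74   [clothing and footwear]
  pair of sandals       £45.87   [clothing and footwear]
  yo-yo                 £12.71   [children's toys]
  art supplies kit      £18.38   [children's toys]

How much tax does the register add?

Scented candle £20.84: all other goods → 6% → £1.2504
Phone case £36.91: all other goods → 6% → £2.2146
Sundress £29.77: clothing and footwear, under £200.00 → 1.25% → £0.372125
Wool sweater £95.26: clothing and footwear, under £200.00 → 1.25% → £1.19075
Blazer £213.74: clothing and footwear, £200.00 or more → 9.25% → £19.77095
Pair of sandals £45.87: clothing and footwear, under £200.00 → 1.25% → £0.573375
Yo-yo £12.71: children's toys → 8.25% → £1.048575
Art supplies kit £18.38: children's toys → 8.25% → £1.51635
Unrounded tax sum = £27.937125 → £27.94

£27.94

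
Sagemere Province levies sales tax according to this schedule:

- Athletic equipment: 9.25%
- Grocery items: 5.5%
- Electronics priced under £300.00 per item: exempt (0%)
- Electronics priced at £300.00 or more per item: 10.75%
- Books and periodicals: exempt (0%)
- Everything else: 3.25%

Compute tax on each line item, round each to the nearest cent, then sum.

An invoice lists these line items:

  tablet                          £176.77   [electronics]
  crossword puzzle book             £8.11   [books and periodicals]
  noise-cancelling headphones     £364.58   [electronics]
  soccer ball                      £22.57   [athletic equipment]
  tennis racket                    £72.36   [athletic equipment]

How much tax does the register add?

Tablet £176.77: electronics, under £300.00 → 0% → £0.00
Crossword puzzle book £8.11: books and periodicals → 0% → £0.00
Noise-cancelling headphones £364.58: electronics, £300.00 or more → 10.75% → £39.19
Soccer ball £22.57: athletic equipment → 9.25% → £2.09
Tennis racket £72.36: athletic equipment → 9.25% → £6.69
Total tax = £39.19 + £2.09 + £6.69 = £47.97

£47.97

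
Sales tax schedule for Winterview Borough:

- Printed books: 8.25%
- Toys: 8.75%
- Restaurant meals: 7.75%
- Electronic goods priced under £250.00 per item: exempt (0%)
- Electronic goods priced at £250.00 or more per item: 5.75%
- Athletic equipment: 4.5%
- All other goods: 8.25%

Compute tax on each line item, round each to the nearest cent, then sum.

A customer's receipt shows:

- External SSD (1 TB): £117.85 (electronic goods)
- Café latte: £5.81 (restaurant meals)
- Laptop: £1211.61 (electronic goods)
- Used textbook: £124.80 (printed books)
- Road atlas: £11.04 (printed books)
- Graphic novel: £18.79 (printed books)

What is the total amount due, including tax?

£1572.78

External SSD (1 TB) £117.85: electronic goods, under £250.00 → 0% → £0.00
Café latte £5.81: restaurant meals → 7.75% → £0.45
Laptop £1211.61: electronic goods, £250.00 or more → 5.75% → £69.67
Used textbook £124.80: printed books → 8.25% → £10.30
Road atlas £11.04: printed books → 8.25% → £0.91
Graphic novel £18.79: printed books → 8.25% → £1.55
Subtotal = £1489.90; tax = £82.88; total due = £1572.78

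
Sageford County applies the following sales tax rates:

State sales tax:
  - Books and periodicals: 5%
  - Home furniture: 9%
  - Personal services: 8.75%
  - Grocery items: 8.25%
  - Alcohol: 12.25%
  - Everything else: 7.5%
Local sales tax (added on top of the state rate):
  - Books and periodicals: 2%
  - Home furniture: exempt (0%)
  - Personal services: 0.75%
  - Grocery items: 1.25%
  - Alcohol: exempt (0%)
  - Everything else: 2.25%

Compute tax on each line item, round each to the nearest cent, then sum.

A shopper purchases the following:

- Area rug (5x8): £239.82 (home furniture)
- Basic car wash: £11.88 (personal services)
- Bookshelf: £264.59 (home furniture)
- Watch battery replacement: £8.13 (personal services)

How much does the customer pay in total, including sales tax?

Area rug (5x8) £239.82: home furniture → 9% + 0% local = 9% → £21.58
Basic car wash £11.88: personal services → 8.75% + 0.75% local = 9.5% → £1.13
Bookshelf £264.59: home furniture → 9% + 0% local = 9% → £23.81
Watch battery replacement £8.13: personal services → 8.75% + 0.75% local = 9.5% → £0.77
Subtotal = £524.42; tax = £47.29; total due = £571.71

£571.71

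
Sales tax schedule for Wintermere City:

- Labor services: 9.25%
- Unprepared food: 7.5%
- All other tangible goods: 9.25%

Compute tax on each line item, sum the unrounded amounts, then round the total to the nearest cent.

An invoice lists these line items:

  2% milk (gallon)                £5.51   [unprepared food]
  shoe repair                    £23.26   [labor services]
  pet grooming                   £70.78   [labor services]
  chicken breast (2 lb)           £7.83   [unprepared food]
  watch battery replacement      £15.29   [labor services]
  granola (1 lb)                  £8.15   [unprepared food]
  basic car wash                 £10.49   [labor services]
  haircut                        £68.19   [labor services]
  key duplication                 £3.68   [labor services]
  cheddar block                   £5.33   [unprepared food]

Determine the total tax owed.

2% milk (gallon) £5.51: unprepared food → 7.5% → £0.41325
Shoe repair £23.26: labor services → 9.25% → £2.15155
Pet grooming £70.78: labor services → 9.25% → £6.54715
Chicken breast (2 lb) £7.83: unprepared food → 7.5% → £0.58725
Watch battery replacement £15.29: labor services → 9.25% → £1.414325
Granola (1 lb) £8.15: unprepared food → 7.5% → £0.61125
Basic car wash £10.49: labor services → 9.25% → £0.970325
Haircut £68.19: labor services → 9.25% → £6.307575
Key duplication £3.68: labor services → 9.25% → £0.3404
Cheddar block £5.33: unprepared food → 7.5% → £0.39975
Unrounded tax sum = £19.742825 → £19.74

£19.74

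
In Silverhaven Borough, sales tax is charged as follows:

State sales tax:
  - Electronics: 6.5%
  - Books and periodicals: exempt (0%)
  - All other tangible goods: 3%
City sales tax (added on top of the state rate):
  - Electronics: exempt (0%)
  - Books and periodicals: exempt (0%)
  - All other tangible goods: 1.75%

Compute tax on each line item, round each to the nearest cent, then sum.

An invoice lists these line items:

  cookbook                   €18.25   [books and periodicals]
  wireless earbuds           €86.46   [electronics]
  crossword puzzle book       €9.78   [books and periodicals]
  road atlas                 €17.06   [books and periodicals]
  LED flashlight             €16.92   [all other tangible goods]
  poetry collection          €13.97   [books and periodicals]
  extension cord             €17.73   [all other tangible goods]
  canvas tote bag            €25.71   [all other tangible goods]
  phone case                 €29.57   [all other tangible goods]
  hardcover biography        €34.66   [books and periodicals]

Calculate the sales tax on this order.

Cookbook €18.25: books and periodicals → 0% + 0% city = 0% → €0.00
Wireless earbuds €86.46: electronics → 6.5% + 0% city = 6.5% → €5.62
Crossword puzzle book €9.78: books and periodicals → 0% + 0% city = 0% → €0.00
Road atlas €17.06: books and periodicals → 0% + 0% city = 0% → €0.00
LED flashlight €16.92: all other tangible goods → 3% + 1.75% city = 4.75% → €0.80
Poetry collection €13.97: books and periodicals → 0% + 0% city = 0% → €0.00
Extension cord €17.73: all other tangible goods → 3% + 1.75% city = 4.75% → €0.84
Canvas tote bag €25.71: all other tangible goods → 3% + 1.75% city = 4.75% → €1.22
Phone case €29.57: all other tangible goods → 3% + 1.75% city = 4.75% → €1.40
Hardcover biography €34.66: books and periodicals → 0% + 0% city = 0% → €0.00
Total tax = €5.62 + €0.80 + €0.84 + €1.22 + €1.40 = €9.88

€9.88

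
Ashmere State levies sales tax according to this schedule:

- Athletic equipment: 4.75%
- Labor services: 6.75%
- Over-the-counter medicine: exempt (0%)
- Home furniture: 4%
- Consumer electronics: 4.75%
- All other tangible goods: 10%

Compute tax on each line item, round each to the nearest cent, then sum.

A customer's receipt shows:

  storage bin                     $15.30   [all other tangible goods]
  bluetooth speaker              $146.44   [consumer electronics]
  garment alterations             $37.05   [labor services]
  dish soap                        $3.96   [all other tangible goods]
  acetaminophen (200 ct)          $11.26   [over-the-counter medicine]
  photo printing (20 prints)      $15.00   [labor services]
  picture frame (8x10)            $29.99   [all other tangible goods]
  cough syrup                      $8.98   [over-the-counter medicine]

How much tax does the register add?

$15.40

Storage bin $15.30: all other tangible goods → 10% → $1.53
Bluetooth speaker $146.44: consumer electronics → 4.75% → $6.96
Garment alterations $37.05: labor services → 6.75% → $2.50
Dish soap $3.96: all other tangible goods → 10% → $0.40
Acetaminophen (200 ct) $11.26: over-the-counter medicine → 0% → $0.00
Photo printing (20 prints) $15.00: labor services → 6.75% → $1.01
Picture frame (8x10) $29.99: all other tangible goods → 10% → $3.00
Cough syrup $8.98: over-the-counter medicine → 0% → $0.00
Total tax = $1.53 + $6.96 + $2.50 + $0.40 + $1.01 + $3.00 = $15.40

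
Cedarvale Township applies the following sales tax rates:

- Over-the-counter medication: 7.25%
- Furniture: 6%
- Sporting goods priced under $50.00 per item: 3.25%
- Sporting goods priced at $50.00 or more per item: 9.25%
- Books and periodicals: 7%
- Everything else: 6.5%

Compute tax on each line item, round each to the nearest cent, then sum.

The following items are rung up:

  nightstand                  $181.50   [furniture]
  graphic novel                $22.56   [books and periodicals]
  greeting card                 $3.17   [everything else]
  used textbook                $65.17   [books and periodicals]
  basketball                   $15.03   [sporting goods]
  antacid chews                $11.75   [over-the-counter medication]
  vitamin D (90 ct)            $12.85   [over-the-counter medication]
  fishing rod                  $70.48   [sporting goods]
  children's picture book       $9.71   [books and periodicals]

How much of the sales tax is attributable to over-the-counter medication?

$1.78

Antacid chews $11.75: over-the-counter medication → 7.25% → $0.85
Vitamin D (90 ct) $12.85: over-the-counter medication → 7.25% → $0.93
Tax on over-the-counter medication = $0.85 + $0.93 = $1.78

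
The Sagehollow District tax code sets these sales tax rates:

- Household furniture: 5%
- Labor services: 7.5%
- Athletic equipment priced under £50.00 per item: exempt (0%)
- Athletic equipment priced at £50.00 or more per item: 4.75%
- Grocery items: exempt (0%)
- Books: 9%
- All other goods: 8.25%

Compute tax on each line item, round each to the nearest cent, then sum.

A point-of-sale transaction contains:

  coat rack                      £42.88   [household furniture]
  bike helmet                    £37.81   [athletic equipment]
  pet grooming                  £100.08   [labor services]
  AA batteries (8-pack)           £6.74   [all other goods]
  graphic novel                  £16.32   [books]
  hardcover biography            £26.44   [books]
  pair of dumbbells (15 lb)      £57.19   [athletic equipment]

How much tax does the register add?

Coat rack £42.88: household furniture → 5% → £2.14
Bike helmet £37.81: athletic equipment, under £50.00 → 0% → £0.00
Pet grooming £100.08: labor services → 7.5% → £7.51
AA batteries (8-pack) £6.74: all other goods → 8.25% → £0.56
Graphic novel £16.32: books → 9% → £1.47
Hardcover biography £26.44: books → 9% → £2.38
Pair of dumbbells (15 lb) £57.19: athletic equipment, £50.00 or more → 4.75% → £2.72
Total tax = £2.14 + £7.51 + £0.56 + £1.47 + £2.38 + £2.72 = £16.78

£16.78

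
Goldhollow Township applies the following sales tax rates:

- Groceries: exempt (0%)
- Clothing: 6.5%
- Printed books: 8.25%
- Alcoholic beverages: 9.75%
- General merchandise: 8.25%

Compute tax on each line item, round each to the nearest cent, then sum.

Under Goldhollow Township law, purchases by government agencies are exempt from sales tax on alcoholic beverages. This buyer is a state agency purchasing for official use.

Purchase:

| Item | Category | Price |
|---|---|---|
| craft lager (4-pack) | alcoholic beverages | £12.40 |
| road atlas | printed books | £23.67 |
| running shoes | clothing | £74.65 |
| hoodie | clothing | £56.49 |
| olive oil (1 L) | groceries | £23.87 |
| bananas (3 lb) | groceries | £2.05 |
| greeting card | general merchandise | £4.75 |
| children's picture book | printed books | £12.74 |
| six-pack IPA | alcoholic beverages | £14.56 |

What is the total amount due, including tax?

Craft lager (4-pack) £12.40: alcoholic beverages, buyer-exempt → 0% → £0.00
Road atlas £23.67: printed books → 8.25% → £1.95
Running shoes £74.65: clothing → 6.5% → £4.85
Hoodie £56.49: clothing → 6.5% → £3.67
Olive oil (1 L) £23.87: groceries → 0% → £0.00
Bananas (3 lb) £2.05: groceries → 0% → £0.00
Greeting card £4.75: general merchandise → 8.25% → £0.39
Children's picture book £12.74: printed books → 8.25% → £1.05
Six-pack IPA £14.56: alcoholic beverages, buyer-exempt → 0% → £0.00
Subtotal = £225.18; tax = £11.91; total due = £237.09

£237.09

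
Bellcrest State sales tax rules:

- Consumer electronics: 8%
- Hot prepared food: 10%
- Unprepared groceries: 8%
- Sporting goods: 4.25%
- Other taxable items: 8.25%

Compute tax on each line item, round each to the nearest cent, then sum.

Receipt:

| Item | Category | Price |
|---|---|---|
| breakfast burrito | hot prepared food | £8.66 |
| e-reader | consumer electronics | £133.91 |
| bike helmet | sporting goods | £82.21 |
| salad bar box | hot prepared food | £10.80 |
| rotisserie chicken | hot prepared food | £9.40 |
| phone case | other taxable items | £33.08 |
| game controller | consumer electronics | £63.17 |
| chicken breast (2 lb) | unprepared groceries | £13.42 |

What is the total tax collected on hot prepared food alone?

£2.89

Breakfast burrito £8.66: hot prepared food → 10% → £0.87
Salad bar box £10.80: hot prepared food → 10% → £1.08
Rotisserie chicken £9.40: hot prepared food → 10% → £0.94
Tax on hot prepared food = £0.87 + £1.08 + £0.94 = £2.89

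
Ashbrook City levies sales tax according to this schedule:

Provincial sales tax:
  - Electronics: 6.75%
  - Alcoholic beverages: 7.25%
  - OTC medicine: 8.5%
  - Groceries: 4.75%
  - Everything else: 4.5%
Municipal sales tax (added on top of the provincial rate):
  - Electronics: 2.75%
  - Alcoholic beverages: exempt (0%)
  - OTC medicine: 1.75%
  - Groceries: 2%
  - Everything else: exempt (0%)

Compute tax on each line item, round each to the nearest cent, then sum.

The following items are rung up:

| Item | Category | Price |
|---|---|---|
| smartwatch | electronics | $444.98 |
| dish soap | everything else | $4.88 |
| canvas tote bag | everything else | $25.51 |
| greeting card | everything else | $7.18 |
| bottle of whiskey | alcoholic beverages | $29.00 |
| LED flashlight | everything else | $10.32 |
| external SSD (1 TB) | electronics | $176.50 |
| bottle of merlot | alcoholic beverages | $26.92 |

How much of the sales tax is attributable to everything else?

Dish soap $4.88: everything else → 4.5% + 0% municipal = 4.5% → $0.22
Canvas tote bag $25.51: everything else → 4.5% + 0% municipal = 4.5% → $1.15
Greeting card $7.18: everything else → 4.5% + 0% municipal = 4.5% → $0.32
LED flashlight $10.32: everything else → 4.5% + 0% municipal = 4.5% → $0.46
Tax on everything else = $0.22 + $1.15 + $0.32 + $0.46 = $2.15

$2.15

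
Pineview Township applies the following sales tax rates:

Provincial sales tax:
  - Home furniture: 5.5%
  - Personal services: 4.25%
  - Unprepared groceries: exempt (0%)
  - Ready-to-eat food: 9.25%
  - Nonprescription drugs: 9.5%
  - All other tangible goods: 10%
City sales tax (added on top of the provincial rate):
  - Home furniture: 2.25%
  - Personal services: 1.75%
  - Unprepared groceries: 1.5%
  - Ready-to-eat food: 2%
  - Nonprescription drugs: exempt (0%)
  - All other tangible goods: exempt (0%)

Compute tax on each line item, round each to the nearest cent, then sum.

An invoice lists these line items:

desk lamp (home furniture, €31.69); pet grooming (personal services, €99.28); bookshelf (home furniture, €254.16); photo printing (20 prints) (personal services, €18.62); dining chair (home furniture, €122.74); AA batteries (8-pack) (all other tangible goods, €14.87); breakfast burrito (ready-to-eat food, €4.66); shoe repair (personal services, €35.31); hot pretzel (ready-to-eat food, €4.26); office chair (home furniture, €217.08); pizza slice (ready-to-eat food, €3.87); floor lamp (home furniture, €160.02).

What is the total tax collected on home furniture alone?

Desk lamp €31.69: home furniture → 5.5% + 2.25% city = 7.75% → €2.46
Bookshelf €254.16: home furniture → 5.5% + 2.25% city = 7.75% → €19.70
Dining chair €122.74: home furniture → 5.5% + 2.25% city = 7.75% → €9.51
Office chair €217.08: home furniture → 5.5% + 2.25% city = 7.75% → €16.82
Floor lamp €160.02: home furniture → 5.5% + 2.25% city = 7.75% → €12.40
Tax on home furniture = €2.46 + €19.70 + €9.51 + €16.82 + €12.40 = €60.89

€60.89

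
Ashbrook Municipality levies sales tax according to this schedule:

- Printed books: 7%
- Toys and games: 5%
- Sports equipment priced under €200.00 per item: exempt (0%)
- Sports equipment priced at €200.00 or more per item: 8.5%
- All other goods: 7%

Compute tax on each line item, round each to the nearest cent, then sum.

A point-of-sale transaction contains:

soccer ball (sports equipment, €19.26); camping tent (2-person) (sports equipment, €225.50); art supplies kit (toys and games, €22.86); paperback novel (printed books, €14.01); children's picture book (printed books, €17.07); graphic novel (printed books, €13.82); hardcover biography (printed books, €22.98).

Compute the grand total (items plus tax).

€360.56

Soccer ball €19.26: sports equipment, under €200.00 → 0% → €0.00
Camping tent (2-person) €225.50: sports equipment, €200.00 or more → 8.5% → €19.17
Art supplies kit €22.86: toys and games → 5% → €1.14
Paperback novel €14.01: printed books → 7% → €0.98
Children's picture book €17.07: printed books → 7% → €1.19
Graphic novel €13.82: printed books → 7% → €0.97
Hardcover biography €22.98: printed books → 7% → €1.61
Subtotal = €335.50; tax = €25.06; total due = €360.56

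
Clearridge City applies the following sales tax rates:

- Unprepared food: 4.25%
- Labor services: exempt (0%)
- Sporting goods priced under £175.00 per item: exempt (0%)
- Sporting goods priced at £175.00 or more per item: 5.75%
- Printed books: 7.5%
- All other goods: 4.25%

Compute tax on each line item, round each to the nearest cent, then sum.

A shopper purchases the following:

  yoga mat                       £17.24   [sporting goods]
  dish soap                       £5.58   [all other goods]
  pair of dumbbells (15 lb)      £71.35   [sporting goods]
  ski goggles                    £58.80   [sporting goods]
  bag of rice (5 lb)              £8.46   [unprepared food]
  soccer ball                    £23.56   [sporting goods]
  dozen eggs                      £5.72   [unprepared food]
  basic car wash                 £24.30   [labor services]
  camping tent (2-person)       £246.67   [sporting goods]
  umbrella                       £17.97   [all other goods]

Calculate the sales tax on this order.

£15.78

Yoga mat £17.24: sporting goods, under £175.00 → 0% → £0.00
Dish soap £5.58: all other goods → 4.25% → £0.24
Pair of dumbbells (15 lb) £71.35: sporting goods, under £175.00 → 0% → £0.00
Ski goggles £58.80: sporting goods, under £175.00 → 0% → £0.00
Bag of rice (5 lb) £8.46: unprepared food → 4.25% → £0.36
Soccer ball £23.56: sporting goods, under £175.00 → 0% → £0.00
Dozen eggs £5.72: unprepared food → 4.25% → £0.24
Basic car wash £24.30: labor services → 0% → £0.00
Camping tent (2-person) £246.67: sporting goods, £175.00 or more → 5.75% → £14.18
Umbrella £17.97: all other goods → 4.25% → £0.76
Total tax = £0.24 + £0.36 + £0.24 + £14.18 + £0.76 = £15.78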